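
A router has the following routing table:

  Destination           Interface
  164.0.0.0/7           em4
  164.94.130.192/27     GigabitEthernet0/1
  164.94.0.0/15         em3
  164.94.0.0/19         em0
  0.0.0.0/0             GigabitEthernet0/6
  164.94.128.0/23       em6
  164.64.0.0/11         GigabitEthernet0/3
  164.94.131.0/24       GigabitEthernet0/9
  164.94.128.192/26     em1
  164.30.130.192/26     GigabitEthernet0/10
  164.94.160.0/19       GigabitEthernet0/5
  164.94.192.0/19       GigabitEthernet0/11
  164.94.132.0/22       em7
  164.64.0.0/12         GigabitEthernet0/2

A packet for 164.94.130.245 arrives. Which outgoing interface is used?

em3

Routes whose prefix contains 164.94.130.245:
  0.0.0.0/0 (default, matches everything) -> GigabitEthernet0/6
  164.0.0.0/7 (164.0.0.0 - 165.255.255.255) -> em4
  164.64.0.0/11 (164.64.0.0 - 164.95.255.255) -> GigabitEthernet0/3
  164.94.0.0/15 (164.94.0.0 - 164.95.255.255) -> em3
More-specific entries that do NOT match:
  164.94.130.192/27 (164.94.130.192 - 164.94.130.223) does not contain 164.94.130.245
  164.94.128.192/26 (164.94.128.192 - 164.94.128.255) does not contain 164.94.130.245
  164.30.130.192/26 (164.30.130.192 - 164.30.130.255) does not contain 164.94.130.245
  164.94.131.0/24 (164.94.131.0 - 164.94.131.255) does not contain 164.94.130.245
  164.94.128.0/23 (164.94.128.0 - 164.94.129.255) does not contain 164.94.130.245
  164.94.132.0/22 (164.94.132.0 - 164.94.135.255) does not contain 164.94.130.245
  164.94.0.0/19 (164.94.0.0 - 164.94.31.255) does not contain 164.94.130.245
  164.94.160.0/19 (164.94.160.0 - 164.94.191.255) does not contain 164.94.130.245
  164.94.192.0/19 (164.94.192.0 - 164.94.223.255) does not contain 164.94.130.245
Longest matching prefix is /15 -> interface em3.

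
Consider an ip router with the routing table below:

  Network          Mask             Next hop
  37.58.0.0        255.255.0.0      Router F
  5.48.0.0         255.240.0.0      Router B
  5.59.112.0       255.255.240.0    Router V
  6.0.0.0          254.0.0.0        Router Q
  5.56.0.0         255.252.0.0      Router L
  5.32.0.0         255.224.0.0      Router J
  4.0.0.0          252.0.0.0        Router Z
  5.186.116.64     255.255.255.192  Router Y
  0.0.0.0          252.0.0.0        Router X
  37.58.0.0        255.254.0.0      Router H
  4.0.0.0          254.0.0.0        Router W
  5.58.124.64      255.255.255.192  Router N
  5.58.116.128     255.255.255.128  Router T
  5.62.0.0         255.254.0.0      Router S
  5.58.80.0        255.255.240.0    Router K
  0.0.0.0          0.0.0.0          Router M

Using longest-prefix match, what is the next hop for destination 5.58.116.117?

Routes whose prefix contains 5.58.116.117:
  0.0.0.0/0 (default, matches everything) -> Router M
  4.0.0.0/6 (4.0.0.0 - 7.255.255.255) -> Router Z
  4.0.0.0/7 (4.0.0.0 - 5.255.255.255) -> Router W
  5.32.0.0/11 (5.32.0.0 - 5.63.255.255) -> Router J
  5.48.0.0/12 (5.48.0.0 - 5.63.255.255) -> Router B
  5.56.0.0/14 (5.56.0.0 - 5.59.255.255) -> Router L
More-specific entries that do NOT match:
  5.186.116.64/26 (5.186.116.64 - 5.186.116.127) does not contain 5.58.116.117
  5.58.124.64/26 (5.58.124.64 - 5.58.124.127) does not contain 5.58.116.117
  5.58.116.128/25 (5.58.116.128 - 5.58.116.255) does not contain 5.58.116.117
  5.59.112.0/20 (5.59.112.0 - 5.59.127.255) does not contain 5.58.116.117
  5.58.80.0/20 (5.58.80.0 - 5.58.95.255) does not contain 5.58.116.117
  37.58.0.0/16 (37.58.0.0 - 37.58.255.255) does not contain 5.58.116.117
  37.58.0.0/15 (37.58.0.0 - 37.59.255.255) does not contain 5.58.116.117
  5.62.0.0/15 (5.62.0.0 - 5.63.255.255) does not contain 5.58.116.117
Longest matching prefix is /14 -> next hop Router L.

Router L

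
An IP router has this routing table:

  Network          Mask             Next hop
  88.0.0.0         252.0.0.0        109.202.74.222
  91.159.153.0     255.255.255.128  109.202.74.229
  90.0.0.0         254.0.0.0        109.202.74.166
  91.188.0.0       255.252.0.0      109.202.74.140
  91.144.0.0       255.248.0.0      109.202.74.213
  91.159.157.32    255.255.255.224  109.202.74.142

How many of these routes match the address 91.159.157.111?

2

Prefixes containing 91.159.157.111:
  88.0.0.0/6 (88.0.0.0 - 91.255.255.255)
  90.0.0.0/7 (90.0.0.0 - 91.255.255.255)
Total matching entries: 2.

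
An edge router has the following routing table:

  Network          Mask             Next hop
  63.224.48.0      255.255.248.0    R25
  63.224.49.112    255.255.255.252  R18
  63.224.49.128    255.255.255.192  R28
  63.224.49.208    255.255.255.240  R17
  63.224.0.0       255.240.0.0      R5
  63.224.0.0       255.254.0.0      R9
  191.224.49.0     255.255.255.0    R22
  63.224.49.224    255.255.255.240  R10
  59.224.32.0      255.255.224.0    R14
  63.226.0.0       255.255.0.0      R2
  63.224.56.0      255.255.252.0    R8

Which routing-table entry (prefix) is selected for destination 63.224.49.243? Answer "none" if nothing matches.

63.224.48.0/21

Entries matching 63.224.49.243:
  63.224.0.0/12 (63.224.0.0 - 63.239.255.255)
  63.224.0.0/15 (63.224.0.0 - 63.225.255.255)
  63.224.48.0/21 (63.224.48.0 - 63.224.55.255)
Most specific is 63.224.48.0/21.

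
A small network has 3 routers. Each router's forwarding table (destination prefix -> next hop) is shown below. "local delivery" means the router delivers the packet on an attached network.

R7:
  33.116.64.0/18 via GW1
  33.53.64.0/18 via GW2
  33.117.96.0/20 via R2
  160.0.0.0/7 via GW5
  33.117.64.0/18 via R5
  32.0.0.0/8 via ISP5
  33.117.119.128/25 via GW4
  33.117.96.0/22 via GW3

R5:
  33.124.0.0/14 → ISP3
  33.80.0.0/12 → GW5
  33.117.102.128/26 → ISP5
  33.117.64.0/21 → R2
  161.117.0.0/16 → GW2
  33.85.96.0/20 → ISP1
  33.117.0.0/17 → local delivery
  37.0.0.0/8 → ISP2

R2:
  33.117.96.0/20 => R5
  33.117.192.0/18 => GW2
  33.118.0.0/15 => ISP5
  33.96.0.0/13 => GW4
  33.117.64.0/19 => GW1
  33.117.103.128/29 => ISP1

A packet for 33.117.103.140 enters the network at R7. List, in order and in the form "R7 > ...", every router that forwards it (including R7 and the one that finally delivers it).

R7 > R2 > R5

At R7: longest match for 33.117.103.140 is 33.117.96.0/20 -> R2
At R2: longest match for 33.117.103.140 is 33.117.96.0/20 -> R5
At R5: longest match for 33.117.103.140 is 33.117.0.0/17 -> local delivery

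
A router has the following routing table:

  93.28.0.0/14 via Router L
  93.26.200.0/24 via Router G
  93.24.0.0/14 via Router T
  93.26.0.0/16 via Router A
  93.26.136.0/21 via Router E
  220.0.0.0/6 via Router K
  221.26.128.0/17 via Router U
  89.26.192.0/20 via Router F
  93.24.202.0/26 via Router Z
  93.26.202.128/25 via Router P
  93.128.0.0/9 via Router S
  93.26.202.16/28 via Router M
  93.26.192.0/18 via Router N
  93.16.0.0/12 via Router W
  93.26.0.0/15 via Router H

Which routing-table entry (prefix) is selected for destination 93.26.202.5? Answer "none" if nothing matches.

93.26.192.0/18

Entries matching 93.26.202.5:
  93.16.0.0/12 (93.16.0.0 - 93.31.255.255)
  93.24.0.0/14 (93.24.0.0 - 93.27.255.255)
  93.26.0.0/15 (93.26.0.0 - 93.27.255.255)
  93.26.0.0/16 (93.26.0.0 - 93.26.255.255)
  93.26.192.0/18 (93.26.192.0 - 93.26.255.255)
Most specific is 93.26.192.0/18.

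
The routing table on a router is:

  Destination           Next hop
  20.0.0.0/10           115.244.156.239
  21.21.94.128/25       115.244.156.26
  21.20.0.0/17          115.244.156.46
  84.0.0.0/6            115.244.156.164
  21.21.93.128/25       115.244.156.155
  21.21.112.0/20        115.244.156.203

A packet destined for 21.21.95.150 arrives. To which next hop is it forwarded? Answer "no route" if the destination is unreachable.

No entry's prefix contains 21.21.95.150; there is no default route.

no route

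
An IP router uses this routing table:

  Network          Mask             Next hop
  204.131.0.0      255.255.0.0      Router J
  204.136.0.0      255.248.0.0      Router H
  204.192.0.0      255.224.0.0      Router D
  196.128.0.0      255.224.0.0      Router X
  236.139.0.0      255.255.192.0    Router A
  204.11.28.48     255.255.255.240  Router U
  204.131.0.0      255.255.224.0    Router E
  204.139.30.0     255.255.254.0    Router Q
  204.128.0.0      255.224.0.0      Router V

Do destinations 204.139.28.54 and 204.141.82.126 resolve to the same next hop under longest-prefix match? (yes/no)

yes

204.139.28.54: longest match 204.136.0.0/13 -> Router H
204.141.82.126: longest match 204.136.0.0/13 -> Router H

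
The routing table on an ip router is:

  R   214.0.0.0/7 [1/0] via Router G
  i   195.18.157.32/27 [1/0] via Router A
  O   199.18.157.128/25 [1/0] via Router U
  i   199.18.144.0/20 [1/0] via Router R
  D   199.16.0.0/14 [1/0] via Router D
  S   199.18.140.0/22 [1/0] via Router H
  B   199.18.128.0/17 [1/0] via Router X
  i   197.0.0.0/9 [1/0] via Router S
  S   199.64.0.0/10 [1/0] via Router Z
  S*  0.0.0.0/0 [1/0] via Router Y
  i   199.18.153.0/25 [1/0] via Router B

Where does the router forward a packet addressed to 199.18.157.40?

Routes whose prefix contains 199.18.157.40:
  0.0.0.0/0 (default, matches everything) -> Router Y
  199.16.0.0/14 (199.16.0.0 - 199.19.255.255) -> Router D
  199.18.128.0/17 (199.18.128.0 - 199.18.255.255) -> Router X
  199.18.144.0/20 (199.18.144.0 - 199.18.159.255) -> Router R
More-specific entries that do NOT match:
  195.18.157.32/27 (195.18.157.32 - 195.18.157.63) does not contain 199.18.157.40
  199.18.157.128/25 (199.18.157.128 - 199.18.157.255) does not contain 199.18.157.40
  199.18.153.0/25 (199.18.153.0 - 199.18.153.127) does not contain 199.18.157.40
  199.18.140.0/22 (199.18.140.0 - 199.18.143.255) does not contain 199.18.157.40
Longest matching prefix is /20 -> next hop Router R.

Router R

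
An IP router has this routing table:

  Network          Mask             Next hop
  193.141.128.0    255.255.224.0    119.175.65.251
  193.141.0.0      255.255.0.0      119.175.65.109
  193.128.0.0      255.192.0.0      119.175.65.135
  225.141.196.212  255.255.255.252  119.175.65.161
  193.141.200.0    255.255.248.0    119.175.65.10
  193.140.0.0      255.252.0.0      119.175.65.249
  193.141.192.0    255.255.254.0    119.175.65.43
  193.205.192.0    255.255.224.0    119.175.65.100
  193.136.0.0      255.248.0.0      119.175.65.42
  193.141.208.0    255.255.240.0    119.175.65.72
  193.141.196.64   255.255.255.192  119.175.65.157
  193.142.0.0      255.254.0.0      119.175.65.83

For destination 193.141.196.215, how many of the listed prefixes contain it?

4

Prefixes containing 193.141.196.215:
  193.128.0.0/10 (193.128.0.0 - 193.191.255.255)
  193.136.0.0/13 (193.136.0.0 - 193.143.255.255)
  193.140.0.0/14 (193.140.0.0 - 193.143.255.255)
  193.141.0.0/16 (193.141.0.0 - 193.141.255.255)
Total matching entries: 4.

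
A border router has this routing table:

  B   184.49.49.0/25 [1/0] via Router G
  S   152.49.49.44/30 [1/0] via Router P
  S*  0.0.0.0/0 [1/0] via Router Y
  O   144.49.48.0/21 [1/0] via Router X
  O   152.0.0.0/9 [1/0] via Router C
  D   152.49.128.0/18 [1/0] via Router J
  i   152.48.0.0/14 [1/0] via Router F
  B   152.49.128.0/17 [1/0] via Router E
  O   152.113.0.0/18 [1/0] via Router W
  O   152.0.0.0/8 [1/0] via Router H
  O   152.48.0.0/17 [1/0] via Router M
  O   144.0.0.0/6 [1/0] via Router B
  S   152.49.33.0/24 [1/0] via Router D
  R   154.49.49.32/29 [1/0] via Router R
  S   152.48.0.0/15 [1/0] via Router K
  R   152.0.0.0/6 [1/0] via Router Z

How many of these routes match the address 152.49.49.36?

6

Prefixes containing 152.49.49.36:
  0.0.0.0/0 (default, matches everything)
  152.0.0.0/6 (152.0.0.0 - 155.255.255.255)
  152.0.0.0/8 (152.0.0.0 - 152.255.255.255)
  152.0.0.0/9 (152.0.0.0 - 152.127.255.255)
  152.48.0.0/14 (152.48.0.0 - 152.51.255.255)
  152.48.0.0/15 (152.48.0.0 - 152.49.255.255)
Total matching entries: 6.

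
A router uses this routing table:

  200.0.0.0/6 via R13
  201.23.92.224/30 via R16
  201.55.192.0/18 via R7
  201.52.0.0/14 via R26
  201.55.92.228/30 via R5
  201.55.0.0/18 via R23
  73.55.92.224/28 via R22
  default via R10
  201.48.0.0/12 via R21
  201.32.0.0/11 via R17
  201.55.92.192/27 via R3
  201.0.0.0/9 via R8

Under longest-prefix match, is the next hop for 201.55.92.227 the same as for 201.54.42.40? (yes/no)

yes

201.55.92.227: longest match 201.52.0.0/14 -> R26
201.54.42.40: longest match 201.52.0.0/14 -> R26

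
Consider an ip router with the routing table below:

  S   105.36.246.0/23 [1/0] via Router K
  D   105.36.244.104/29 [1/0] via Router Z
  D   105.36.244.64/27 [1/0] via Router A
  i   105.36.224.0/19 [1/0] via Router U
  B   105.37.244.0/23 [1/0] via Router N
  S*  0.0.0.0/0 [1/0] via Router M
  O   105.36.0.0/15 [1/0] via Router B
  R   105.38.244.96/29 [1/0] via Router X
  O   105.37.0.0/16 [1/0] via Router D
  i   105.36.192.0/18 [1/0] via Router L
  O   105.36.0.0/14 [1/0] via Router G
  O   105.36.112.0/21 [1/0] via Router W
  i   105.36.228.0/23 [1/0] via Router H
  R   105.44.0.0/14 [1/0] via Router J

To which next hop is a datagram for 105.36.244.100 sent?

Router U

Routes whose prefix contains 105.36.244.100:
  0.0.0.0/0 (default, matches everything) -> Router M
  105.36.0.0/14 (105.36.0.0 - 105.39.255.255) -> Router G
  105.36.0.0/15 (105.36.0.0 - 105.37.255.255) -> Router B
  105.36.192.0/18 (105.36.192.0 - 105.36.255.255) -> Router L
  105.36.224.0/19 (105.36.224.0 - 105.36.255.255) -> Router U
More-specific entries that do NOT match:
  105.36.244.104/29 (105.36.244.104 - 105.36.244.111) does not contain 105.36.244.100
  105.38.244.96/29 (105.38.244.96 - 105.38.244.103) does not contain 105.36.244.100
  105.36.244.64/27 (105.36.244.64 - 105.36.244.95) does not contain 105.36.244.100
  105.36.246.0/23 (105.36.246.0 - 105.36.247.255) does not contain 105.36.244.100
  105.37.244.0/23 (105.37.244.0 - 105.37.245.255) does not contain 105.36.244.100
  105.36.228.0/23 (105.36.228.0 - 105.36.229.255) does not contain 105.36.244.100
  105.36.112.0/21 (105.36.112.0 - 105.36.119.255) does not contain 105.36.244.100
Longest matching prefix is /19 -> next hop Router U.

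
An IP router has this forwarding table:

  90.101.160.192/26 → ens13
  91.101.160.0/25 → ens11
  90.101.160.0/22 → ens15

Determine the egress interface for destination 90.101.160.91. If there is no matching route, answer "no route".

Routes whose prefix contains 90.101.160.91:
  90.101.160.0/22 (90.101.160.0 - 90.101.163.255) -> ens15
More-specific entries that do NOT match:
  90.101.160.192/26 (90.101.160.192 - 90.101.160.255) does not contain 90.101.160.91
  91.101.160.0/25 (91.101.160.0 - 91.101.160.127) does not contain 90.101.160.91
Longest matching prefix is /22 -> interface ens15.

ens15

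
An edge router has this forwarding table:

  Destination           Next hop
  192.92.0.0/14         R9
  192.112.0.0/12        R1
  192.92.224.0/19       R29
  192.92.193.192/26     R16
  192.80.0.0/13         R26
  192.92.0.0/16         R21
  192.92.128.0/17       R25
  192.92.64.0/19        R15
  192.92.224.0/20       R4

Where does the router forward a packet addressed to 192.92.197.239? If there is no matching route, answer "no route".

R25

Routes whose prefix contains 192.92.197.239:
  192.92.0.0/14 (192.92.0.0 - 192.95.255.255) -> R9
  192.92.0.0/16 (192.92.0.0 - 192.92.255.255) -> R21
  192.92.128.0/17 (192.92.128.0 - 192.92.255.255) -> R25
More-specific entries that do NOT match:
  192.92.193.192/26 (192.92.193.192 - 192.92.193.255) does not contain 192.92.197.239
  192.92.224.0/20 (192.92.224.0 - 192.92.239.255) does not contain 192.92.197.239
  192.92.224.0/19 (192.92.224.0 - 192.92.255.255) does not contain 192.92.197.239
  192.92.64.0/19 (192.92.64.0 - 192.92.95.255) does not contain 192.92.197.239
Longest matching prefix is /17 -> next hop R25.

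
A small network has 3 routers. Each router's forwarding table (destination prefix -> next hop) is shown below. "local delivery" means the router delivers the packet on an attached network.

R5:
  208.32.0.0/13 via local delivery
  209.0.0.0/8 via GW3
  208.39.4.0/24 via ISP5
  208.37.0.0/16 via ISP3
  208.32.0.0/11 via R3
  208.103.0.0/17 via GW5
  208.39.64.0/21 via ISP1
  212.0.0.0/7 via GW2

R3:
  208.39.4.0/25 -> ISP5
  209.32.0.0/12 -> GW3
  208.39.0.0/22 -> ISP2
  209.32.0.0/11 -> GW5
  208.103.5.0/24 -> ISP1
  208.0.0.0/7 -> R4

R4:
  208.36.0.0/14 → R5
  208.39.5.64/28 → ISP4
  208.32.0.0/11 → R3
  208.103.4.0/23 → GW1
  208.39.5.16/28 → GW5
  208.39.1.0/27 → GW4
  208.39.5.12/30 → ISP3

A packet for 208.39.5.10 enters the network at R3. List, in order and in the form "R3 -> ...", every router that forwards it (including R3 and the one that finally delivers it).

At R3: longest match for 208.39.5.10 is 208.0.0.0/7 -> R4
At R4: longest match for 208.39.5.10 is 208.36.0.0/14 -> R5
At R5: longest match for 208.39.5.10 is 208.32.0.0/13 -> local delivery

R3 -> R4 -> R5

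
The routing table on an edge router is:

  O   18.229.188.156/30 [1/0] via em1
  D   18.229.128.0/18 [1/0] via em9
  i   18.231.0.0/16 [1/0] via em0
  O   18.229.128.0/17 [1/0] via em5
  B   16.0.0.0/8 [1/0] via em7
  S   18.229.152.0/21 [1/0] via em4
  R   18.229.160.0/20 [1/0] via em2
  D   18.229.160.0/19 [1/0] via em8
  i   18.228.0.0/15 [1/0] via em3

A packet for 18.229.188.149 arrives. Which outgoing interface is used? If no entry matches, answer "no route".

em8

Routes whose prefix contains 18.229.188.149:
  18.228.0.0/15 (18.228.0.0 - 18.229.255.255) -> em3
  18.229.128.0/17 (18.229.128.0 - 18.229.255.255) -> em5
  18.229.128.0/18 (18.229.128.0 - 18.229.191.255) -> em9
  18.229.160.0/19 (18.229.160.0 - 18.229.191.255) -> em8
More-specific entries that do NOT match:
  18.229.188.156/30 (18.229.188.156 - 18.229.188.159) does not contain 18.229.188.149
  18.229.152.0/21 (18.229.152.0 - 18.229.159.255) does not contain 18.229.188.149
  18.229.160.0/20 (18.229.160.0 - 18.229.175.255) does not contain 18.229.188.149
Longest matching prefix is /19 -> interface em8.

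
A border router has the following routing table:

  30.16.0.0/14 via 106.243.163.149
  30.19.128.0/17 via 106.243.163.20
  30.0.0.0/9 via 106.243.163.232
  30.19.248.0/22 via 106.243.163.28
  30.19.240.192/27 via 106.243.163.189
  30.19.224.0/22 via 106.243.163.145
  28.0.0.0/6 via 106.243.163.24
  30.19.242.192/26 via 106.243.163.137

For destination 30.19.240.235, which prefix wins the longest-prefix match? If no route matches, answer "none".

Entries matching 30.19.240.235:
  28.0.0.0/6 (28.0.0.0 - 31.255.255.255)
  30.0.0.0/9 (30.0.0.0 - 30.127.255.255)
  30.16.0.0/14 (30.16.0.0 - 30.19.255.255)
  30.19.128.0/17 (30.19.128.0 - 30.19.255.255)
Most specific is 30.19.128.0/17.

30.19.128.0/17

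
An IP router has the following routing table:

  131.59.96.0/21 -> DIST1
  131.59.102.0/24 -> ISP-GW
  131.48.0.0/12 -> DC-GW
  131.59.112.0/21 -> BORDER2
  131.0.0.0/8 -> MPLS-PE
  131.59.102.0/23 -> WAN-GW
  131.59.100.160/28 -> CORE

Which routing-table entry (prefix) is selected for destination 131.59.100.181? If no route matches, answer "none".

Entries matching 131.59.100.181:
  131.0.0.0/8 (131.0.0.0 - 131.255.255.255)
  131.48.0.0/12 (131.48.0.0 - 131.63.255.255)
  131.59.96.0/21 (131.59.96.0 - 131.59.103.255)
Most specific is 131.59.96.0/21.

131.59.96.0/21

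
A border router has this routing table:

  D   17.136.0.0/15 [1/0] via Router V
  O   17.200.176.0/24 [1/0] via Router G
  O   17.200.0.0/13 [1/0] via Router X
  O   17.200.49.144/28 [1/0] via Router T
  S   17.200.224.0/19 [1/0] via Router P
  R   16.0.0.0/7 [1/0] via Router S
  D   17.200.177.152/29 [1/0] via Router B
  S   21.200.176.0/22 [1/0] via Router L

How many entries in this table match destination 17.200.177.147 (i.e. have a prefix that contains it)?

2

Prefixes containing 17.200.177.147:
  16.0.0.0/7 (16.0.0.0 - 17.255.255.255)
  17.200.0.0/13 (17.200.0.0 - 17.207.255.255)
Total matching entries: 2.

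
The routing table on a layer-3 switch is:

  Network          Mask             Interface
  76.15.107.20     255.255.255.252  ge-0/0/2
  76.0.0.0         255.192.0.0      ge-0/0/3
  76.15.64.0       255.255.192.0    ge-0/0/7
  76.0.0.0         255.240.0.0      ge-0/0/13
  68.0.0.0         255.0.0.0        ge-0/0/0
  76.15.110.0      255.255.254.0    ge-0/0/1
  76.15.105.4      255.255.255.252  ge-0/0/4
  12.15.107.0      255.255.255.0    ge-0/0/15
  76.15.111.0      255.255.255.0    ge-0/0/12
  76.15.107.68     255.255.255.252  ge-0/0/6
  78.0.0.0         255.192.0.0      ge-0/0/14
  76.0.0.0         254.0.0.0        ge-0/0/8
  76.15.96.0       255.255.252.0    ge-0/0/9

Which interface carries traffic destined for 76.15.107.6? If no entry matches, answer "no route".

Routes whose prefix contains 76.15.107.6:
  76.0.0.0/7 (76.0.0.0 - 77.255.255.255) -> ge-0/0/8
  76.0.0.0/10 (76.0.0.0 - 76.63.255.255) -> ge-0/0/3
  76.0.0.0/12 (76.0.0.0 - 76.15.255.255) -> ge-0/0/13
  76.15.64.0/18 (76.15.64.0 - 76.15.127.255) -> ge-0/0/7
More-specific entries that do NOT match:
  76.15.107.20/30 (76.15.107.20 - 76.15.107.23) does not contain 76.15.107.6
  76.15.105.4/30 (76.15.105.4 - 76.15.105.7) does not contain 76.15.107.6
  76.15.107.68/30 (76.15.107.68 - 76.15.107.71) does not contain 76.15.107.6
  12.15.107.0/24 (12.15.107.0 - 12.15.107.255) does not contain 76.15.107.6
  76.15.111.0/24 (76.15.111.0 - 76.15.111.255) does not contain 76.15.107.6
  76.15.110.0/23 (76.15.110.0 - 76.15.111.255) does not contain 76.15.107.6
  76.15.96.0/22 (76.15.96.0 - 76.15.99.255) does not contain 76.15.107.6
Longest matching prefix is /18 -> interface ge-0/0/7.

ge-0/0/7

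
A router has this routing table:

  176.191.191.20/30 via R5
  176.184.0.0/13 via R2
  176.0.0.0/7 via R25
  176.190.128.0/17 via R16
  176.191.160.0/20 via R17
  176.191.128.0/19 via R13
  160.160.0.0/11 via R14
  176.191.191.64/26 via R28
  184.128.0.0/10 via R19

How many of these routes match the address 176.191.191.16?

2

Prefixes containing 176.191.191.16:
  176.0.0.0/7 (176.0.0.0 - 177.255.255.255)
  176.184.0.0/13 (176.184.0.0 - 176.191.255.255)
Total matching entries: 2.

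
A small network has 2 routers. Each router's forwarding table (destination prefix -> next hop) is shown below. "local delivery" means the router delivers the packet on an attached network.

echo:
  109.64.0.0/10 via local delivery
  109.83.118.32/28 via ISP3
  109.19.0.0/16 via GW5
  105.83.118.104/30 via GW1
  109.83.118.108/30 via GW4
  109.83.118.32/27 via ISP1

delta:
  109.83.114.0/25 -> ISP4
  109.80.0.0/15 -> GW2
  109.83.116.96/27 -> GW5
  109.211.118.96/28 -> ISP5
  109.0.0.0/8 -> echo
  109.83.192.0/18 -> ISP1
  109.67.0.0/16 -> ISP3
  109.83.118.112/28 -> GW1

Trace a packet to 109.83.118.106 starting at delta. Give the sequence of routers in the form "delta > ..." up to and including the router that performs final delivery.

delta > echo

At delta: longest match for 109.83.118.106 is 109.0.0.0/8 -> echo
At echo: longest match for 109.83.118.106 is 109.64.0.0/10 -> local delivery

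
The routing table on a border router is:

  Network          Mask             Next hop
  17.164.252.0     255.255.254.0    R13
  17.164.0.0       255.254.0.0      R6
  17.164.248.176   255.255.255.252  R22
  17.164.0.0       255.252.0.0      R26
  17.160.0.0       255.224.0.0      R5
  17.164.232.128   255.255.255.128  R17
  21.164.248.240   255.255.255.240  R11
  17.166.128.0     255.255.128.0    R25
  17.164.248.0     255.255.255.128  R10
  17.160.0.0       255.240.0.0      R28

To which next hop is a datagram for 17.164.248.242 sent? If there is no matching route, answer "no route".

Routes whose prefix contains 17.164.248.242:
  17.160.0.0/11 (17.160.0.0 - 17.191.255.255) -> R5
  17.160.0.0/12 (17.160.0.0 - 17.175.255.255) -> R28
  17.164.0.0/14 (17.164.0.0 - 17.167.255.255) -> R26
  17.164.0.0/15 (17.164.0.0 - 17.165.255.255) -> R6
More-specific entries that do NOT match:
  17.164.248.176/30 (17.164.248.176 - 17.164.248.179) does not contain 17.164.248.242
  21.164.248.240/28 (21.164.248.240 - 21.164.248.255) does not contain 17.164.248.242
  17.164.232.128/25 (17.164.232.128 - 17.164.232.255) does not contain 17.164.248.242
  17.164.248.0/25 (17.164.248.0 - 17.164.248.127) does not contain 17.164.248.242
  17.164.252.0/23 (17.164.252.0 - 17.164.253.255) does not contain 17.164.248.242
  17.166.128.0/17 (17.166.128.0 - 17.166.255.255) does not contain 17.164.248.242
Longest matching prefix is /15 -> next hop R6.

R6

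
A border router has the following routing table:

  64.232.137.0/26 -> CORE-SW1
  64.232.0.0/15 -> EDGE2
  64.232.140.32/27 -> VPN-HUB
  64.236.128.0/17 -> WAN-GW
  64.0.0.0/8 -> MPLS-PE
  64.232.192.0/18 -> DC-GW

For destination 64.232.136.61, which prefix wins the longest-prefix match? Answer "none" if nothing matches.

Entries matching 64.232.136.61:
  64.0.0.0/8 (64.0.0.0 - 64.255.255.255)
  64.232.0.0/15 (64.232.0.0 - 64.233.255.255)
Most specific is 64.232.0.0/15.

64.232.0.0/15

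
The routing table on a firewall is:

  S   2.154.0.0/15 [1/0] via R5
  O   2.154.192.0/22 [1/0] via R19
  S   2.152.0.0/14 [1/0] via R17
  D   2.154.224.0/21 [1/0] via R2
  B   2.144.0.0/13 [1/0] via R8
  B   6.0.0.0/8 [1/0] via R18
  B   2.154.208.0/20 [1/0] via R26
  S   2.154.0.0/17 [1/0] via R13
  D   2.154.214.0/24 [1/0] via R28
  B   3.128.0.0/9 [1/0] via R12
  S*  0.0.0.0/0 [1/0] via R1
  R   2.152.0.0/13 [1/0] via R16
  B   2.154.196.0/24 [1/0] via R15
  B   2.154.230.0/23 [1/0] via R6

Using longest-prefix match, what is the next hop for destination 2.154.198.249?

R5

Routes whose prefix contains 2.154.198.249:
  0.0.0.0/0 (default, matches everything) -> R1
  2.152.0.0/13 (2.152.0.0 - 2.159.255.255) -> R16
  2.152.0.0/14 (2.152.0.0 - 2.155.255.255) -> R17
  2.154.0.0/15 (2.154.0.0 - 2.155.255.255) -> R5
More-specific entries that do NOT match:
  2.154.214.0/24 (2.154.214.0 - 2.154.214.255) does not contain 2.154.198.249
  2.154.196.0/24 (2.154.196.0 - 2.154.196.255) does not contain 2.154.198.249
  2.154.230.0/23 (2.154.230.0 - 2.154.231.255) does not contain 2.154.198.249
  2.154.192.0/22 (2.154.192.0 - 2.154.195.255) does not contain 2.154.198.249
  2.154.224.0/21 (2.154.224.0 - 2.154.231.255) does not contain 2.154.198.249
  2.154.208.0/20 (2.154.208.0 - 2.154.223.255) does not contain 2.154.198.249
  2.154.0.0/17 (2.154.0.0 - 2.154.127.255) does not contain 2.154.198.249
Longest matching prefix is /15 -> next hop R5.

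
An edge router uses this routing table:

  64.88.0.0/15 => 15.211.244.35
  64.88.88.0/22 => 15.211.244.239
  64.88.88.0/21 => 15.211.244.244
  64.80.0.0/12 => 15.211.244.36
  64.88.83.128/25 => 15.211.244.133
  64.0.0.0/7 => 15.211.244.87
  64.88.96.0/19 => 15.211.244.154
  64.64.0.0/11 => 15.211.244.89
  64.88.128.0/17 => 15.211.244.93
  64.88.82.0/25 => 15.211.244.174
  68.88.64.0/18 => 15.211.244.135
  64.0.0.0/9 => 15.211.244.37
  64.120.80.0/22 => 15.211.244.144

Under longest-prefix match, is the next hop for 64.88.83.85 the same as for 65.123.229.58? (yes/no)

64.88.83.85: longest match 64.88.0.0/15 -> 15.211.244.35
65.123.229.58: longest match 64.0.0.0/7 -> 15.211.244.87

no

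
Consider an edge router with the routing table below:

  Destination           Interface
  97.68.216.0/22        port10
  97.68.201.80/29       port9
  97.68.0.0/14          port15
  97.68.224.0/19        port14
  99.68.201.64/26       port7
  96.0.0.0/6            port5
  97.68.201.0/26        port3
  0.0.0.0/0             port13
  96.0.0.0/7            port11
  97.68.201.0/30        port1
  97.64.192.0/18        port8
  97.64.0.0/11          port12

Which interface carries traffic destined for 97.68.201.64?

Routes whose prefix contains 97.68.201.64:
  0.0.0.0/0 (default, matches everything) -> port13
  96.0.0.0/6 (96.0.0.0 - 99.255.255.255) -> port5
  96.0.0.0/7 (96.0.0.0 - 97.255.255.255) -> port11
  97.64.0.0/11 (97.64.0.0 - 97.95.255.255) -> port12
  97.68.0.0/14 (97.68.0.0 - 97.71.255.255) -> port15
More-specific entries that do NOT match:
  97.68.201.0/30 (97.68.201.0 - 97.68.201.3) does not contain 97.68.201.64
  97.68.201.80/29 (97.68.201.80 - 97.68.201.87) does not contain 97.68.201.64
  99.68.201.64/26 (99.68.201.64 - 99.68.201.127) does not contain 97.68.201.64
  97.68.201.0/26 (97.68.201.0 - 97.68.201.63) does not contain 97.68.201.64
  97.68.216.0/22 (97.68.216.0 - 97.68.219.255) does not contain 97.68.201.64
  97.68.224.0/19 (97.68.224.0 - 97.68.255.255) does not contain 97.68.201.64
  97.64.192.0/18 (97.64.192.0 - 97.64.255.255) does not contain 97.68.201.64
Longest matching prefix is /14 -> interface port15.

port15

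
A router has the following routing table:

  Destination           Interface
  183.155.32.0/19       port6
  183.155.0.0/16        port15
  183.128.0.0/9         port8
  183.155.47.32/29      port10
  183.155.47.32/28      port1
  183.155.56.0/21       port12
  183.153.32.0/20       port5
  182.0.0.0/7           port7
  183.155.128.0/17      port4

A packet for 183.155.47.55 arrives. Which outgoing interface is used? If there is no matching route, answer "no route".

Routes whose prefix contains 183.155.47.55:
  182.0.0.0/7 (182.0.0.0 - 183.255.255.255) -> port7
  183.128.0.0/9 (183.128.0.0 - 183.255.255.255) -> port8
  183.155.0.0/16 (183.155.0.0 - 183.155.255.255) -> port15
  183.155.32.0/19 (183.155.32.0 - 183.155.63.255) -> port6
More-specific entries that do NOT match:
  183.155.47.32/29 (183.155.47.32 - 183.155.47.39) does not contain 183.155.47.55
  183.155.47.32/28 (183.155.47.32 - 183.155.47.47) does not contain 183.155.47.55
  183.155.56.0/21 (183.155.56.0 - 183.155.63.255) does not contain 183.155.47.55
  183.153.32.0/20 (183.153.32.0 - 183.153.47.255) does not contain 183.155.47.55
Longest matching prefix is /19 -> interface port6.

port6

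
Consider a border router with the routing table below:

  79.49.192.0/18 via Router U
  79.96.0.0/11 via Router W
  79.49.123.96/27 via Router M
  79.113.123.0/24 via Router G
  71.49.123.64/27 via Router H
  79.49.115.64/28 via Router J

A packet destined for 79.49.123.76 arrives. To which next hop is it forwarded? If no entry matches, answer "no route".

No entry's prefix contains 79.49.123.76; there is no default route.

no route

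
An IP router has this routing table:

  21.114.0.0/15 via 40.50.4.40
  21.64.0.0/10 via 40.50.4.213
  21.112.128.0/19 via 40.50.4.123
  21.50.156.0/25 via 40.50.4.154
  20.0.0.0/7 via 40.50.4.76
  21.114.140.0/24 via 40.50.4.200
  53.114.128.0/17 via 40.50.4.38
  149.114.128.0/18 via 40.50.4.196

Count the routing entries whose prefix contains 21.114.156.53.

Prefixes containing 21.114.156.53:
  20.0.0.0/7 (20.0.0.0 - 21.255.255.255)
  21.64.0.0/10 (21.64.0.0 - 21.127.255.255)
  21.114.0.0/15 (21.114.0.0 - 21.115.255.255)
Total matching entries: 3.

3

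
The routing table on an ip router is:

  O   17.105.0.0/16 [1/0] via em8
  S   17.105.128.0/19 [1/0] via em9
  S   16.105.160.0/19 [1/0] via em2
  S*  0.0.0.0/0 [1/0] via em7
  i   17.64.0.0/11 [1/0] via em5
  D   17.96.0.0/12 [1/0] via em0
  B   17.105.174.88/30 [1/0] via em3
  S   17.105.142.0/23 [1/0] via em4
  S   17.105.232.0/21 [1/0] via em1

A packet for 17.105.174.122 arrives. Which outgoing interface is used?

Routes whose prefix contains 17.105.174.122:
  0.0.0.0/0 (default, matches everything) -> em7
  17.96.0.0/12 (17.96.0.0 - 17.111.255.255) -> em0
  17.105.0.0/16 (17.105.0.0 - 17.105.255.255) -> em8
More-specific entries that do NOT match:
  17.105.174.88/30 (17.105.174.88 - 17.105.174.91) does not contain 17.105.174.122
  17.105.142.0/23 (17.105.142.0 - 17.105.143.255) does not contain 17.105.174.122
  17.105.232.0/21 (17.105.232.0 - 17.105.239.255) does not contain 17.105.174.122
  17.105.128.0/19 (17.105.128.0 - 17.105.159.255) does not contain 17.105.174.122
  16.105.160.0/19 (16.105.160.0 - 16.105.191.255) does not contain 17.105.174.122
Longest matching prefix is /16 -> interface em8.

em8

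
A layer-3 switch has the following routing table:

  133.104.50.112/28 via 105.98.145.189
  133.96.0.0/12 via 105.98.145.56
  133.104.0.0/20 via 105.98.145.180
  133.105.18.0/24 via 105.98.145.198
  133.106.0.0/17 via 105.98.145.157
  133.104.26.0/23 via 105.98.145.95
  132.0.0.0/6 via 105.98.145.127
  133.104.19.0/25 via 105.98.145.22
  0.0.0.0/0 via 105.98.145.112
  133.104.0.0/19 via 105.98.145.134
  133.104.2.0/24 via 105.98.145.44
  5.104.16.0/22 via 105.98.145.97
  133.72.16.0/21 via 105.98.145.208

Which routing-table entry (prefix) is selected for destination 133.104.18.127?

Entries matching 133.104.18.127:
  0.0.0.0/0 (default, matches everything)
  132.0.0.0/6 (132.0.0.0 - 135.255.255.255)
  133.96.0.0/12 (133.96.0.0 - 133.111.255.255)
  133.104.0.0/19 (133.104.0.0 - 133.104.31.255)
Most specific is 133.104.0.0/19.

133.104.0.0/19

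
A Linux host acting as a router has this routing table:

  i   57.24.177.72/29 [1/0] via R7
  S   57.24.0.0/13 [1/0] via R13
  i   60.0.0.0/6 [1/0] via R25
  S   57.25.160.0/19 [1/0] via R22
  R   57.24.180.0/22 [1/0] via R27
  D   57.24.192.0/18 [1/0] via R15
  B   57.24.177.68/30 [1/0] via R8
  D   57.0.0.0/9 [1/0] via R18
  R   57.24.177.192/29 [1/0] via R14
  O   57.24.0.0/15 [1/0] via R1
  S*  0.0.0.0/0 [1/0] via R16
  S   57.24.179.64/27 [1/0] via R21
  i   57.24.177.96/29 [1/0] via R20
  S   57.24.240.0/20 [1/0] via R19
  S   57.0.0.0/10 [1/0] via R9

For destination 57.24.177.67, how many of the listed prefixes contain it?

5

Prefixes containing 57.24.177.67:
  0.0.0.0/0 (default, matches everything)
  57.0.0.0/9 (57.0.0.0 - 57.127.255.255)
  57.0.0.0/10 (57.0.0.0 - 57.63.255.255)
  57.24.0.0/13 (57.24.0.0 - 57.31.255.255)
  57.24.0.0/15 (57.24.0.0 - 57.25.255.255)
Total matching entries: 5.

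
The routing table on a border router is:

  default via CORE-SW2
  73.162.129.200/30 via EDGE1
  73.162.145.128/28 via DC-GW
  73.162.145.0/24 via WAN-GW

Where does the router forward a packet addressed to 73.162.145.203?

Routes whose prefix contains 73.162.145.203:
  0.0.0.0/0 (default, matches everything) -> CORE-SW2
  73.162.145.0/24 (73.162.145.0 - 73.162.145.255) -> WAN-GW
More-specific entries that do NOT match:
  73.162.129.200/30 (73.162.129.200 - 73.162.129.203) does not contain 73.162.145.203
  73.162.145.128/28 (73.162.145.128 - 73.162.145.143) does not contain 73.162.145.203
Longest matching prefix is /24 -> next hop WAN-GW.

WAN-GW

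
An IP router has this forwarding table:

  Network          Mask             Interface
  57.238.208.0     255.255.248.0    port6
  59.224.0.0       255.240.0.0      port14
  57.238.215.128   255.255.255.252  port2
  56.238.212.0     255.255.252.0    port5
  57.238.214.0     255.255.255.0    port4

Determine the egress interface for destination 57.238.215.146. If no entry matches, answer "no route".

Routes whose prefix contains 57.238.215.146:
  57.238.208.0/21 (57.238.208.0 - 57.238.215.255) -> port6
More-specific entries that do NOT match:
  57.238.215.128/30 (57.238.215.128 - 57.238.215.131) does not contain 57.238.215.146
  57.238.214.0/24 (57.238.214.0 - 57.238.214.255) does not contain 57.238.215.146
  56.238.212.0/22 (56.238.212.0 - 56.238.215.255) does not contain 57.238.215.146
Longest matching prefix is /21 -> interface port6.

port6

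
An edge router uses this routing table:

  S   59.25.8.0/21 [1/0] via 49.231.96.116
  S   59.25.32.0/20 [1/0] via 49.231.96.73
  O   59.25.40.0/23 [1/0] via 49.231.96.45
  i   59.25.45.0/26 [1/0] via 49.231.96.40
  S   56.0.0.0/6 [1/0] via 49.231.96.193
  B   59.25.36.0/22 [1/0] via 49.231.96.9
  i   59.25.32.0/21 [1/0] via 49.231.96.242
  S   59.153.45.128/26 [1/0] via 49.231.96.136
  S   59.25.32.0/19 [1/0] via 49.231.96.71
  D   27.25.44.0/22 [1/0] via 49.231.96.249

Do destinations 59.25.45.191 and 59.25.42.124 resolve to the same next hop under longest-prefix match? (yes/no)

59.25.45.191: longest match 59.25.32.0/20 -> 49.231.96.73
59.25.42.124: longest match 59.25.32.0/20 -> 49.231.96.73

yes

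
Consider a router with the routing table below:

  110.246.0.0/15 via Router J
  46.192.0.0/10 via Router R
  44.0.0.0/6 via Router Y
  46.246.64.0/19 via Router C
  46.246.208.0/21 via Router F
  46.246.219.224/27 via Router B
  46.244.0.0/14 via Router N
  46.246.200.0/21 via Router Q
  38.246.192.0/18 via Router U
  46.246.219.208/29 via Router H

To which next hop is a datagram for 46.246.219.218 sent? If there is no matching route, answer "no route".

Router N

Routes whose prefix contains 46.246.219.218:
  44.0.0.0/6 (44.0.0.0 - 47.255.255.255) -> Router Y
  46.192.0.0/10 (46.192.0.0 - 46.255.255.255) -> Router R
  46.244.0.0/14 (46.244.0.0 - 46.247.255.255) -> Router N
More-specific entries that do NOT match:
  46.246.219.208/29 (46.246.219.208 - 46.246.219.215) does not contain 46.246.219.218
  46.246.219.224/27 (46.246.219.224 - 46.246.219.255) does not contain 46.246.219.218
  46.246.208.0/21 (46.246.208.0 - 46.246.215.255) does not contain 46.246.219.218
  46.246.200.0/21 (46.246.200.0 - 46.246.207.255) does not contain 46.246.219.218
  46.246.64.0/19 (46.246.64.0 - 46.246.95.255) does not contain 46.246.219.218
  38.246.192.0/18 (38.246.192.0 - 38.246.255.255) does not contain 46.246.219.218
  110.246.0.0/15 (110.246.0.0 - 110.247.255.255) does not contain 46.246.219.218
Longest matching prefix is /14 -> next hop Router N.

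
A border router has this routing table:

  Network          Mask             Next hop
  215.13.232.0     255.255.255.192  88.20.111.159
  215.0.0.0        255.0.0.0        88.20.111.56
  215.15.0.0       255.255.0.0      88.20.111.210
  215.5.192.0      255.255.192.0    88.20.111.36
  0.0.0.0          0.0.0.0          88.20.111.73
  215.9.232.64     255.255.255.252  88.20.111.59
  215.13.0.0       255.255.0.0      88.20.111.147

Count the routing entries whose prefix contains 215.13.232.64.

3

Prefixes containing 215.13.232.64:
  0.0.0.0/0 (default, matches everything)
  215.0.0.0/8 (215.0.0.0 - 215.255.255.255)
  215.13.0.0/16 (215.13.0.0 - 215.13.255.255)
Total matching entries: 3.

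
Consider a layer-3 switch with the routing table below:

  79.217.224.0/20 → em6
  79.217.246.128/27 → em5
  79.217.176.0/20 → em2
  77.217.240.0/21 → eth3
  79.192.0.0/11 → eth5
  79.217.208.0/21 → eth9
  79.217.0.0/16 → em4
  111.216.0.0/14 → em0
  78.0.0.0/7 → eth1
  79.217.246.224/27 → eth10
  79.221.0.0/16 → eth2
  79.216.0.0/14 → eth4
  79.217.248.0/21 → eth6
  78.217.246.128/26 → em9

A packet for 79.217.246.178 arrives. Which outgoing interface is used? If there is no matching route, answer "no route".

Routes whose prefix contains 79.217.246.178:
  78.0.0.0/7 (78.0.0.0 - 79.255.255.255) -> eth1
  79.192.0.0/11 (79.192.0.0 - 79.223.255.255) -> eth5
  79.216.0.0/14 (79.216.0.0 - 79.219.255.255) -> eth4
  79.217.0.0/16 (79.217.0.0 - 79.217.255.255) -> em4
More-specific entries that do NOT match:
  79.217.246.128/27 (79.217.246.128 - 79.217.246.159) does not contain 79.217.246.178
  79.217.246.224/27 (79.217.246.224 - 79.217.246.255) does not contain 79.217.246.178
  78.217.246.128/26 (78.217.246.128 - 78.217.246.191) does not contain 79.217.246.178
  77.217.240.0/21 (77.217.240.0 - 77.217.247.255) does not contain 79.217.246.178
  79.217.208.0/21 (79.217.208.0 - 79.217.215.255) does not contain 79.217.246.178
  79.217.248.0/21 (79.217.248.0 - 79.217.255.255) does not contain 79.217.246.178
  79.217.224.0/20 (79.217.224.0 - 79.217.239.255) does not contain 79.217.246.178
  79.217.176.0/20 (79.217.176.0 - 79.217.191.255) does not contain 79.217.246.178
Longest matching prefix is /16 -> interface em4.

em4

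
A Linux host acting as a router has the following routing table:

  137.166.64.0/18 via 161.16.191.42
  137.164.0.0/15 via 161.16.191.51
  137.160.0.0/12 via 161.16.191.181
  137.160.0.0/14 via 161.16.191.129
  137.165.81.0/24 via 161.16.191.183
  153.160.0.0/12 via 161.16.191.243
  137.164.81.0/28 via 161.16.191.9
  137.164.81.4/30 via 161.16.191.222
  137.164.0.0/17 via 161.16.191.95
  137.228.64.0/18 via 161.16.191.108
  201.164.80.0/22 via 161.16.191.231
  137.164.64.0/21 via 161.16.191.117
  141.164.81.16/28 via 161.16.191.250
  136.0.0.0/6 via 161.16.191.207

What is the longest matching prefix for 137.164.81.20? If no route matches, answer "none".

137.164.0.0/17

Entries matching 137.164.81.20:
  136.0.0.0/6 (136.0.0.0 - 139.255.255.255)
  137.160.0.0/12 (137.160.0.0 - 137.175.255.255)
  137.164.0.0/15 (137.164.0.0 - 137.165.255.255)
  137.164.0.0/17 (137.164.0.0 - 137.164.127.255)
Most specific is 137.164.0.0/17.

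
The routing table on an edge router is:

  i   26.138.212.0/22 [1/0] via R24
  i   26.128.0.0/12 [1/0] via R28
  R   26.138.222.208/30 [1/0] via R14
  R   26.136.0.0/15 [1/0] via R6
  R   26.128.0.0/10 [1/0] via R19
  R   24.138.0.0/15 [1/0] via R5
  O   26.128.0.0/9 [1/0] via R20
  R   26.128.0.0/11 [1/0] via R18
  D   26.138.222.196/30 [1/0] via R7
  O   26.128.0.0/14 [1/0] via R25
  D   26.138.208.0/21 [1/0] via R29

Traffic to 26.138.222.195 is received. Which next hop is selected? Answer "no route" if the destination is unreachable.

R28

Routes whose prefix contains 26.138.222.195:
  26.128.0.0/9 (26.128.0.0 - 26.255.255.255) -> R20
  26.128.0.0/10 (26.128.0.0 - 26.191.255.255) -> R19
  26.128.0.0/11 (26.128.0.0 - 26.159.255.255) -> R18
  26.128.0.0/12 (26.128.0.0 - 26.143.255.255) -> R28
More-specific entries that do NOT match:
  26.138.222.208/30 (26.138.222.208 - 26.138.222.211) does not contain 26.138.222.195
  26.138.222.196/30 (26.138.222.196 - 26.138.222.199) does not contain 26.138.222.195
  26.138.212.0/22 (26.138.212.0 - 26.138.215.255) does not contain 26.138.222.195
  26.138.208.0/21 (26.138.208.0 - 26.138.215.255) does not contain 26.138.222.195
  26.136.0.0/15 (26.136.0.0 - 26.137.255.255) does not contain 26.138.222.195
  24.138.0.0/15 (24.138.0.0 - 24.139.255.255) does not contain 26.138.222.195
  26.128.0.0/14 (26.128.0.0 - 26.131.255.255) does not contain 26.138.222.195
Longest matching prefix is /12 -> next hop R28.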